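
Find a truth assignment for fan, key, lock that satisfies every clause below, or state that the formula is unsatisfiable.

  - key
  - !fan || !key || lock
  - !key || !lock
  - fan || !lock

fan: False, key: True, lock: False

Unit clause (key) forces key = True.
In (!key || !lock) only !lock is left, so lock = False.
In (!fan || !key || lock) only !fan is left, so fan = False.
All clauses satisfied.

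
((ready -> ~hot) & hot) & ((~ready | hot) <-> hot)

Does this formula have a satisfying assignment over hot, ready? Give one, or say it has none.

hot=T, ready=F

  (ready -> ~hot) & hot = True
    ready -> ~hot = True
      ~hot = False
  (~ready | hot) <-> hot = True
    ~ready | hot = True
      ~ready = True
Both conjuncts True, so the formula holds.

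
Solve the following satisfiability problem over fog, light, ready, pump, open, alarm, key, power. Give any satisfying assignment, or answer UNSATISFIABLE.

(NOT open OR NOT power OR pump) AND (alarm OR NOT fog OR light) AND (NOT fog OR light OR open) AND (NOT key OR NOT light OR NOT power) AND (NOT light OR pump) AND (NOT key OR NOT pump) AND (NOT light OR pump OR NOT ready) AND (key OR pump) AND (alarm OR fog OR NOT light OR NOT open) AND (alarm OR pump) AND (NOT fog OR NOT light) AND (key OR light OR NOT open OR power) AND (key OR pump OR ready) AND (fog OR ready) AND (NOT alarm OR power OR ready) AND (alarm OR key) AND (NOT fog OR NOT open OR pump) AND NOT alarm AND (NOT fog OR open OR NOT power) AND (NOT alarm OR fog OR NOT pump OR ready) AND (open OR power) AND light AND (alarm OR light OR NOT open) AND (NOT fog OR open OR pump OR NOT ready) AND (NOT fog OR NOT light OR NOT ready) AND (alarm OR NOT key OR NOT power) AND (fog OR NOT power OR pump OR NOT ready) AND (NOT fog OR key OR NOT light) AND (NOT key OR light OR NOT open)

Case alarm = True:
  Clause (NOT alarm) is falsified — contradiction.
Case alarm = False:
  (alarm OR pump) forces pump = True.
  (NOT key OR NOT pump) forces key = False.
  Clause (alarm OR key) is falsified — contradiction.
Both cases fail, so the formula is unsatisfiable.

No satisfying assignment exists.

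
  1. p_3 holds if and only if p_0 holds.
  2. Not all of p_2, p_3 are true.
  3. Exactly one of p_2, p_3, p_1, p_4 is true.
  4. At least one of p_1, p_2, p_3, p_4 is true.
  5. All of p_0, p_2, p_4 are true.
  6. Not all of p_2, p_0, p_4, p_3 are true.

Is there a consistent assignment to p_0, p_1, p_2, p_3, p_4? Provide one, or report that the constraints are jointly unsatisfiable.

Case p_4 = True:
  (3) with p_4=T forces p_2 = False.
  Constraint (5) is violated (p_2=F) — contradiction.
Case p_4 = False:
  Constraint (5) is violated (p_4=F) — contradiction.
Both cases fail — unsatisfiable.

The formula is unsatisfiable.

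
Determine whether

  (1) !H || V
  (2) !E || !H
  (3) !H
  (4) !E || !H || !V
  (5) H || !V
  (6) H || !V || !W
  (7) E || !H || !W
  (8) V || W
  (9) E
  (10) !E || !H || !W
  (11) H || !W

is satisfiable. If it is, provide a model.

Unsatisfiable — no assignment works.

Case H = True:
  Clause (!H) is falsified — contradiction.
Case H = False:
  (H || !V) forces V = False.
  (V || W) forces W = True.
  Clause (H || !W) is falsified — contradiction.
Both cases fail, so the formula is unsatisfiable.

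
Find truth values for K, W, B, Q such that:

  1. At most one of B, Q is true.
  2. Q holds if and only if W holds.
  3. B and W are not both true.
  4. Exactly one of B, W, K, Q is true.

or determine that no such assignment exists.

K = True, W = False, B = False, Q = False

  (1) {B, Q}: 0 true — at most one ✓
  (2) Q=F, W=F — same ✓
  (3) B=F, W=F — not both ✓
  (4) {B, W, K, Q}: 1 true — exactly one ✓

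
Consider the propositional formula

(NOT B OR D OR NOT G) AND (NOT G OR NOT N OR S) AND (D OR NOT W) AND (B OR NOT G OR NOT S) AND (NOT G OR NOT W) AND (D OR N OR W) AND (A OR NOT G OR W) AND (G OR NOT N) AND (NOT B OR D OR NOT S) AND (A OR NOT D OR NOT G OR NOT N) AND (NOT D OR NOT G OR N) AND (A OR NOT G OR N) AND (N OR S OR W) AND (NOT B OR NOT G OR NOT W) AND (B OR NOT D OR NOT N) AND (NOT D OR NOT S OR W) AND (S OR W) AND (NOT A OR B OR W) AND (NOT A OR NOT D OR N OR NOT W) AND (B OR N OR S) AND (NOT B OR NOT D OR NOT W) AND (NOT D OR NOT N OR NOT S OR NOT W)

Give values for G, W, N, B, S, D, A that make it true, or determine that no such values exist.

Set G = False.
  then (G OR NOT N) forces N = False.
Set W = True.
  then (D OR NOT W) forces D = True.
  then (NOT A OR NOT D OR N OR NOT W) forces A = False.
  then (NOT B OR NOT D OR NOT W) forces B = False.
  then (B OR N OR S) forces S = True.
All clauses satisfied.

G: False, W: True, N: False, B: False, S: True, D: True, A: False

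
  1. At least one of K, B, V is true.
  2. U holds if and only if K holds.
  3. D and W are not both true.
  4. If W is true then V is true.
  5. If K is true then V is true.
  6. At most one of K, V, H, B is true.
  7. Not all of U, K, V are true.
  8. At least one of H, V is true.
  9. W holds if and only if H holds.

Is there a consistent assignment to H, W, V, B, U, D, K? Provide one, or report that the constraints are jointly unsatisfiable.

H: False, W: False, V: True, B: False, U: False, D: True, K: False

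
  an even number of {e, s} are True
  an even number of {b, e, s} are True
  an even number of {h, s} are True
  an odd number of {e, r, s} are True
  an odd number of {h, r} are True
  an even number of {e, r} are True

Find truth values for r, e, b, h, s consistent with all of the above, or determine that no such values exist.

Adding constraints 1, 3, 5, 6 mod 2: every variable appears an even number of times on the left, so the left side is 0.
But the right sides sum to 1 (mod 2). 0 ≠ 1 — the system is inconsistent.

The formula is unsatisfiable.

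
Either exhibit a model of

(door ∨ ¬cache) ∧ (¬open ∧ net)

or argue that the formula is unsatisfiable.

door=F, net=T, open=F, cache=F

  door ∨ ¬cache = True
    ¬cache = True
  ¬open ∧ net = True
    ¬open = True
Both conjuncts True, so the formula holds.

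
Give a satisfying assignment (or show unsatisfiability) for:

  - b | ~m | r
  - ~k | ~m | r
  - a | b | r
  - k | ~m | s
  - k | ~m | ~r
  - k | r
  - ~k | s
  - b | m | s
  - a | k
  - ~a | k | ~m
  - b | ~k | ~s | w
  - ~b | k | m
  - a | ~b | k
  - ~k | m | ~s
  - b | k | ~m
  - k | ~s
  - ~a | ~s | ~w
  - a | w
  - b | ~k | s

r=T; k=T; a=F; w=T; b=F; s=T; m=T

Try r = False:
  (k | r) forces k = True.
  (~k | ~m | r) forces m = False.
  (~k | s) forces s = True.
  clause (~k | m | ~s) is falsified — backtrack.
So r = True.
Set k = True.
  then (~k | s) forces s = True.
  then (~k | m | ~s) forces m = True.
Set a = False.
  then (a | w) forces w = True.
Set b = False.
All clauses satisfied.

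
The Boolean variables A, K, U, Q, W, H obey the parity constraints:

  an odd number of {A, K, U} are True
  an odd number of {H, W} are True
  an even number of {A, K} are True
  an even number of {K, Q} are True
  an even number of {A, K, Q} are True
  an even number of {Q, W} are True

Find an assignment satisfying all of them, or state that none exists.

A: False, K: False, U: True, Q: False, W: False, H: True

{A, K, U}: 1 true → odd ✓
{H, W}: 1 true → odd ✓
{A, K}: 0 true → even ✓
{K, Q}: 0 true → even ✓
{A, K, Q}: 0 true → even ✓
{Q, W}: 0 true → even ✓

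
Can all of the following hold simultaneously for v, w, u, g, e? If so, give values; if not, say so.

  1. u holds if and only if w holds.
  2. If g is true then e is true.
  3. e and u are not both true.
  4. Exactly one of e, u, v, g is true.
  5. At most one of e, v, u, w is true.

v=T; w=F; u=F; g=F; e=F

  (1) u=F, w=F — same ✓
  (2) g=F ⇒ e: vacuous ✓
  (3) e=F, u=F — not both ✓
  (4) {e, u, v, g}: 1 true — exactly one ✓
  (5) {e, v, u, w}: 1 true — at most one ✓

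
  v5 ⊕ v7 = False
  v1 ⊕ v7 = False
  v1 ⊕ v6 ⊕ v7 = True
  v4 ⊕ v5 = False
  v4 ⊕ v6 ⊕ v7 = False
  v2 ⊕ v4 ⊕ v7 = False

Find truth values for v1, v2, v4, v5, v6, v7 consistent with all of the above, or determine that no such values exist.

Adding constraints 1, 2, 3, 4, 5 mod 2: every variable appears an even number of times on the left, so the left side is 0.
But the right sides sum to 1 (mod 2). 0 ≠ 1 — the system is inconsistent.

Unsatisfiable — no assignment works.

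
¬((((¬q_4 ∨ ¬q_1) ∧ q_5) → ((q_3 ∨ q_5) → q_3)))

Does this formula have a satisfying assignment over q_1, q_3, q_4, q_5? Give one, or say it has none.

q_1: True, q_3: False, q_4: False, q_5: True

  ¬((((¬q_4 ∨ ¬q_1) ∧ q_5) → ((q_3 ∨ q_5) → q_3))) = True
    ((¬q_4 ∨ ¬q_1) ∧ q_5) → ((q_3 ∨ q_5) → q_3) = False
      (¬q_4 ∨ ¬q_1) ∧ q_5 = True
        ¬q_4 ∨ ¬q_1 = True
          ¬q_4 = True
          ¬q_1 = False
      (q_3 ∨ q_5) → q_3 = False
        q_3 ∨ q_5 = True
The formula evaluates to True.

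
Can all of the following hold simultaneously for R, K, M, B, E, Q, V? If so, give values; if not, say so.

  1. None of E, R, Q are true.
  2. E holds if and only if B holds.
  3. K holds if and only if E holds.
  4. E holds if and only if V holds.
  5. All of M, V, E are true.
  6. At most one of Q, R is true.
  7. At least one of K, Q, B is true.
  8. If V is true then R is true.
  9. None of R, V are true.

The formula is unsatisfiable.

Case E = True:
  Constraint (1) is violated (E=T) — contradiction.
Case E = False:
  Constraint (5) is violated (E=F) — contradiction.
Both cases fail — unsatisfiable.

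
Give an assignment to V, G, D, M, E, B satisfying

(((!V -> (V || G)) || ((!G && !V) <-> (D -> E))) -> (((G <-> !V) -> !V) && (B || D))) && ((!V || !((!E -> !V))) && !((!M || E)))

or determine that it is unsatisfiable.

V = False, G = False, D = True, M = True, E = False, B = True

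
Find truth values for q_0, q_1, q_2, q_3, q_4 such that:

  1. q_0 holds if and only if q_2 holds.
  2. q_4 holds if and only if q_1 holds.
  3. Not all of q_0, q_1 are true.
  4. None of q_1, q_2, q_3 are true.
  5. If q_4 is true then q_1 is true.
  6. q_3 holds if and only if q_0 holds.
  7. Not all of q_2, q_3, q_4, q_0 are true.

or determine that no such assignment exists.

q_0=F, q_1=F, q_2=F, q_3=F, q_4=F

  (1) q_0=F, q_2=F — same ✓
  (2) q_4=F, q_1=F — same ✓
  (3) {q_0, q_1}: 0/2 true — not all ✓
  (4) {q_1, q_2, q_3}: 0 true — none ✓
  (5) q_4=F ⇒ q_1: vacuous ✓
  (6) q_3=F, q_0=F — same ✓
  (7) {q_2, q_3, q_4, q_0}: 0/4 true — not all ✓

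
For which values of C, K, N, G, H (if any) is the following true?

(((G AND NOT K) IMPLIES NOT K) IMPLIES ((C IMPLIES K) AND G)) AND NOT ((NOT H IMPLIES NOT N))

C = False, K = True, N = True, G = True, H = False

  ((G AND NOT K) IMPLIES NOT K) IMPLIES ((C IMPLIES K) AND G) = True
    (G AND NOT K) IMPLIES NOT K = True
      G AND NOT K = False
        NOT K = False
      NOT K = False
    (C IMPLIES K) AND G = True
      C IMPLIES K = True
  NOT ((NOT H IMPLIES NOT N)) = True
    NOT H IMPLIES NOT N = False
      NOT H = True
      NOT N = False
Both conjuncts True, so the formula holds.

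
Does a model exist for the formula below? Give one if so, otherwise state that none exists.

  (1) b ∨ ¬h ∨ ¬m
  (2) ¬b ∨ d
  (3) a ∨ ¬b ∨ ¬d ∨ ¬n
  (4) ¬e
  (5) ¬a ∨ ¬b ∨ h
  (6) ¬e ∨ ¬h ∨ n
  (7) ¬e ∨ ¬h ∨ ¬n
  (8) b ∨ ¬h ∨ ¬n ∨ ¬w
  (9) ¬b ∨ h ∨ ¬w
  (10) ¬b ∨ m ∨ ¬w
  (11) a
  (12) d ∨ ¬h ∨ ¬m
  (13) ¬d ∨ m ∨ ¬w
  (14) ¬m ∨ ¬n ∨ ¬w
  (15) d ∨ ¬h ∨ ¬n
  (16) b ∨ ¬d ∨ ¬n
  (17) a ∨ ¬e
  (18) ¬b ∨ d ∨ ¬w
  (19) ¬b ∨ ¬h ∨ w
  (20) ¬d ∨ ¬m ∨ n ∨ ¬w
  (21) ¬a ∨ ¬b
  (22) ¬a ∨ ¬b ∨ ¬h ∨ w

Unit clause (¬e) forces e = False.
Unit clause (a) forces a = True.
In (¬a ∨ ¬b) only ¬b is left, so b = False.
Set w = True.
Set m = False.
  then (¬d ∨ m ∨ ¬w) forces d = False.
Set h = True.
  then (b ∨ ¬h ∨ ¬n ∨ ¬w) forces n = False.
All clauses satisfied.

w = True, b = False, m = False, a = True, h = True, n = False, d = False, e = False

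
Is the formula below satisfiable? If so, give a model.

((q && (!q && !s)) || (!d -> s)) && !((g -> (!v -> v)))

g = True; q = False; s = False; d = True; v = False

  (q && (!q && !s)) || (!d -> s) = True
    q && (!q && !s) = False
      !q && !s = True
        !q = True
        !s = True
    !d -> s = True
      !d = False
  !((g -> (!v -> v))) = True
    g -> (!v -> v) = False
      !v -> v = False
        !v = True
Both conjuncts True, so the formula holds.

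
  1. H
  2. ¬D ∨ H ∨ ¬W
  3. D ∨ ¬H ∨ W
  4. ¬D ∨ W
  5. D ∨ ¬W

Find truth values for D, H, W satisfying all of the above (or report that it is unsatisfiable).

D = True, H = True, W = True

Unit clause (H) forces H = True.
Try D = False:
  (D ∨ ¬H ∨ W) forces W = True.
  clause (D ∨ ¬W) is falsified — backtrack.
So D = True.
  then (¬D ∨ W) forces W = True.
Check each clause:
  (H): H holds.
  (¬D ∨ H ∨ ¬W): H holds.
  (D ∨ ¬H ∨ W): D holds.
  (¬D ∨ W): W holds.
  (D ∨ ¬W): D holds.
All clauses satisfied.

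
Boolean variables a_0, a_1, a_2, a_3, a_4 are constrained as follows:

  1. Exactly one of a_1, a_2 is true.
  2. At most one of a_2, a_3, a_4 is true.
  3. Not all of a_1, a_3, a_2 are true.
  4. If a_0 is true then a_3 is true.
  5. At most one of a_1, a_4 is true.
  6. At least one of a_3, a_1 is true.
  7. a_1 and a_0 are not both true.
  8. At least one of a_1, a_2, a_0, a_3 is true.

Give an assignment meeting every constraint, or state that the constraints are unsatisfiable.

a_0 = False, a_1 = True, a_2 = False, a_3 = True, a_4 = False

  (1) {a_1, a_2}: 1 true — exactly one ✓
  (2) {a_2, a_3, a_4}: 1 true — at most one ✓
  (3) {a_1, a_3, a_2}: 2/3 true — not all ✓
  (4) a_0=F ⇒ a_3: vacuous ✓
  (5) {a_1, a_4}: 1 true — at most one ✓
  (6) {a_3, a_1}: 2 true — at least one ✓
  (7) a_1=T, a_0=F — not both ✓
  (8) {a_1, a_2, a_0, a_3}: 2 true — at least one ✓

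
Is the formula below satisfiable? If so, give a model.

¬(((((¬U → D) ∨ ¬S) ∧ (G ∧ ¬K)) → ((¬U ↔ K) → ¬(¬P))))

G = True; P = False; U = True; D = False; S = True; K = False

  ¬(((((¬U → D) ∨ ¬S) ∧ (G ∧ ¬K)) → ((¬U ↔ K) → ¬(¬P)))) = True
    (((¬U → D) ∨ ¬S) ∧ (G ∧ ¬K)) → ((¬U ↔ K) → ¬(¬P)) = False
      ((¬U → D) ∨ ¬S) ∧ (G ∧ ¬K) = True
        (¬U → D) ∨ ¬S = True
          ¬U → D = True
            ¬U = False
          ¬S = False
        G ∧ ¬K = True
          ¬K = True
      (¬U ↔ K) → ¬(¬P) = False
        ¬U ↔ K = True
          ¬U = False
        ¬(¬P) = False
          ¬P = True
The formula evaluates to True.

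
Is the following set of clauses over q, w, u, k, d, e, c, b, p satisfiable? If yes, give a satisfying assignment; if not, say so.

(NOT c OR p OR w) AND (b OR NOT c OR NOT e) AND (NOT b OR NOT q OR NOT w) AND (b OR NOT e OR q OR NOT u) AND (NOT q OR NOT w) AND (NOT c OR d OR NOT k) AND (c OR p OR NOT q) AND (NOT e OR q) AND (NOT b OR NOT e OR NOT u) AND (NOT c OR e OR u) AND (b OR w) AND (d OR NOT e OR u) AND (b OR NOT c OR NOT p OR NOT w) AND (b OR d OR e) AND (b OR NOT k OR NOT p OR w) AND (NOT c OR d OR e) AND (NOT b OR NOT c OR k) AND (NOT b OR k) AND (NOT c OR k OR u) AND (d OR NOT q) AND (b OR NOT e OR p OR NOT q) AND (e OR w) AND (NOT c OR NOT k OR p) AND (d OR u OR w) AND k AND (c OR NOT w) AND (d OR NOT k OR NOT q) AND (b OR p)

Unit clause (k) forces k = True.
Set q = False.
  then (NOT e OR q) forces e = False.
  then (e OR w) forces w = True.
  then (c OR NOT w) forces c = True.
  then (NOT c OR d OR NOT k) forces d = True.
  then (NOT c OR e OR u) forces u = True.
  then (NOT c OR NOT k OR p) forces p = True.
  then (b OR NOT c OR NOT p OR NOT w) forces b = True.
All clauses satisfied.

q=F, w=T, u=T, k=T, d=T, e=F, c=T, b=T, p=T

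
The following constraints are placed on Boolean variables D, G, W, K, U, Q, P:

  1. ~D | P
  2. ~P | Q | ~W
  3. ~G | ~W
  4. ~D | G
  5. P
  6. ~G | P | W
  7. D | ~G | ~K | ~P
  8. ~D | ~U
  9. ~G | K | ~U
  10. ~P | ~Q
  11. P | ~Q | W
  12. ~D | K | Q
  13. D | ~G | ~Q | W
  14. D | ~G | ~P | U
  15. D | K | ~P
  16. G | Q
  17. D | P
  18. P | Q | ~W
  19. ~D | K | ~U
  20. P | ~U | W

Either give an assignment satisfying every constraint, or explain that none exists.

Unit clause (P) forces P = True.
In (~P | ~Q) only ~Q is left, so Q = False.
In (G | Q) only G is left, so G = True.
In (~P | Q | ~W) only ~W is left, so W = False.
Try D = False:
  (D | ~G | ~K | ~P) forces K = False.
  clause (D | K | ~P) is falsified — backtrack.
So D = True.
  then (~D | ~U) forces U = False.
  then (~D | K | Q) forces K = True.
All clauses satisfied.

D: True, G: True, W: False, K: True, U: False, Q: False, P: True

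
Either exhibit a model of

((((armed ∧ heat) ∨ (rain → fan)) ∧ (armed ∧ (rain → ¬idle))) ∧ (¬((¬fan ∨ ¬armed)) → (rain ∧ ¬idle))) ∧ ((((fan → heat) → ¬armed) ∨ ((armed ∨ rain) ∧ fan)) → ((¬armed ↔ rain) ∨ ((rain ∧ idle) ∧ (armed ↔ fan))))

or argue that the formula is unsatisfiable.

idle=T, fan=F, rain=F, armed=T, heat=F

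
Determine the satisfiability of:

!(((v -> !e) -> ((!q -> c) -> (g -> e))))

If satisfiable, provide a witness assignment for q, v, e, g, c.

q = True; v = True; e = False; g = True; c = True

  !(((v -> !e) -> ((!q -> c) -> (g -> e)))) = True
    (v -> !e) -> ((!q -> c) -> (g -> e)) = False
      v -> !e = True
        !e = True
      (!q -> c) -> (g -> e) = False
        !q -> c = True
          !q = False
        g -> e = False
The formula evaluates to True.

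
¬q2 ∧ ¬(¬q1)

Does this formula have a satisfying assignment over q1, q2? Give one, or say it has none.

q1 = True, q2 = False

  ¬q2 = True
  ¬(¬q1) = True
    ¬q1 = False
Both conjuncts True, so the formula holds.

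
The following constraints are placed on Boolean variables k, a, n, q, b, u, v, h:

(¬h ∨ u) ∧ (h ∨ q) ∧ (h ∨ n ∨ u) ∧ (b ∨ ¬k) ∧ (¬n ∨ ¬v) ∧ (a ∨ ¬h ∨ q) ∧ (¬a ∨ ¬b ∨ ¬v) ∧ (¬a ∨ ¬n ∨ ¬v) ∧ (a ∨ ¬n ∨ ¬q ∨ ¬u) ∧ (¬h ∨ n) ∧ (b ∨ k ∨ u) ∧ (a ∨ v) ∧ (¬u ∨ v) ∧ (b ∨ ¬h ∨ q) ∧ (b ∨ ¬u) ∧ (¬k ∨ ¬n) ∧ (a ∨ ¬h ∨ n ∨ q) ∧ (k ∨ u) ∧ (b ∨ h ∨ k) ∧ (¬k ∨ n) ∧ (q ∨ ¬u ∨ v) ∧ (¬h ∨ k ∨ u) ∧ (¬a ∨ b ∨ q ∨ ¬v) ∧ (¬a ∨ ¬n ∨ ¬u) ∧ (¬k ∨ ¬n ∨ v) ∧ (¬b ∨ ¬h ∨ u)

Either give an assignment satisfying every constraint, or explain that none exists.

k = False, a = False, n = False, q = True, b = True, u = True, v = True, h = False

Try k = True:
  (b ∨ ¬k) forces b = True.
  (¬k ∨ ¬n) forces n = False.
  clause (¬k ∨ n) is falsified — backtrack.
So k = False.
  then (k ∨ u) forces u = True.
  then (¬u ∨ v) forces v = True.
  then (b ∨ ¬u) forces b = True.
  then (¬n ∨ ¬v) forces n = False.
  then (¬a ∨ ¬b ∨ ¬v) forces a = False.
  then (¬h ∨ n) forces h = False.
  then (h ∨ q) forces q = True.
All clauses satisfied.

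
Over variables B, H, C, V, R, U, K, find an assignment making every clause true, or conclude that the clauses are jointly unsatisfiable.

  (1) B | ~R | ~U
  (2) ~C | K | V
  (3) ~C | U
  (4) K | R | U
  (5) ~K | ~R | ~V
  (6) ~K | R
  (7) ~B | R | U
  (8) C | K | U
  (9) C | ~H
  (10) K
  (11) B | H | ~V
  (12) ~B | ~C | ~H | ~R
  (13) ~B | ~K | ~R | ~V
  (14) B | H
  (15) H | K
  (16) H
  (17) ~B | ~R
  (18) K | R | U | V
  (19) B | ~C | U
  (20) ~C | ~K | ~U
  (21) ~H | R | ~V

The formula is unsatisfiable.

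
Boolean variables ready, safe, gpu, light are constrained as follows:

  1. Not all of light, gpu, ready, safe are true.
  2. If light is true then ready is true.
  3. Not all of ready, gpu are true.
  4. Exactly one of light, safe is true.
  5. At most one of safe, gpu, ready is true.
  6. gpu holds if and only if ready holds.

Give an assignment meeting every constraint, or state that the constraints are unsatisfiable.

ready=F; safe=T; gpu=F; light=F

  (1) {light, gpu, ready, safe}: 1/4 true — not all ✓
  (2) light=F ⇒ ready: vacuous ✓
  (3) {ready, gpu}: 0/2 true — not all ✓
  (4) {light, safe}: 1 true — exactly one ✓
  (5) {safe, gpu, ready}: 1 true — at most one ✓
  (6) gpu=F, ready=F — same ✓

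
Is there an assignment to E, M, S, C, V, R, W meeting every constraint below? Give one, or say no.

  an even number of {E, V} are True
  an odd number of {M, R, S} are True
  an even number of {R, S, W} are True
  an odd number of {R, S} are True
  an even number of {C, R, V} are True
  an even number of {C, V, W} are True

E = True; M = False; S = False; C = False; V = True; R = True; W = True

{E, V}: 2 true → even ✓
{M, R, S}: 1 true → odd ✓
{R, S, W}: 2 true → even ✓
{R, S}: 1 true → odd ✓
{C, R, V}: 2 true → even ✓
{C, V, W}: 2 true → even ✓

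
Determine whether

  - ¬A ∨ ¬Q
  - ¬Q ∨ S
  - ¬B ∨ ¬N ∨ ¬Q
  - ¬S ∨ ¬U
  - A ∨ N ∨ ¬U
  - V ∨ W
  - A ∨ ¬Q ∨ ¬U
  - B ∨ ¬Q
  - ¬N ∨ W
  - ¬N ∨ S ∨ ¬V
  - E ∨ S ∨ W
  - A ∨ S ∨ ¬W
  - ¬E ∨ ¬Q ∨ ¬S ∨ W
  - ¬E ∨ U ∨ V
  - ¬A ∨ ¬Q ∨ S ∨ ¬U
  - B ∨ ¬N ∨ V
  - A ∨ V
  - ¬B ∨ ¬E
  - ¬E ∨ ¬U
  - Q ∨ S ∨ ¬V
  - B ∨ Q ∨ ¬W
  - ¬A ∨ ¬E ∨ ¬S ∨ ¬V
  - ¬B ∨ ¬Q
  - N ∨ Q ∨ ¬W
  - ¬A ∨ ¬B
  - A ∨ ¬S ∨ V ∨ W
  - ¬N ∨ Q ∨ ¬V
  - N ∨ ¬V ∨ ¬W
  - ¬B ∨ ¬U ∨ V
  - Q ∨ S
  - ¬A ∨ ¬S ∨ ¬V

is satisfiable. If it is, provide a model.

Try U = True:
  (¬S ∨ ¬U) forces S = False.
  (¬Q ∨ S) forces Q = False.
  clause (Q ∨ S) is falsified — backtrack.
So U = False.
Set V = True.
Set B = False.
  then (B ∨ ¬Q) forces Q = False.
  then (Q ∨ S ∨ ¬V) forces S = True.
  then (B ∨ Q ∨ ¬W) forces W = False.
  then (¬N ∨ Q ∨ ¬V) forces N = False.
  then (¬A ∨ ¬S ∨ ¬V) forces A = False.
Set E = True.
All clauses satisfied.

U=F, V=T, B=F, A=F, E=T, Q=F, W=F, S=T, N=F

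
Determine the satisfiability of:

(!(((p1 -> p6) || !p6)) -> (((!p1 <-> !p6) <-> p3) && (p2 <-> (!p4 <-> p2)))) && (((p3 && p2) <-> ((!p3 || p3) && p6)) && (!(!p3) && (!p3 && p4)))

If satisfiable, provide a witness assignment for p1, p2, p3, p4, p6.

Unsatisfiable

Case p3 = True: the conjunct !p3 is False.
Case p3 = False: the conjunct !(!p3) becomes !(!False) = False.
Both cases fail — unsatisfiable.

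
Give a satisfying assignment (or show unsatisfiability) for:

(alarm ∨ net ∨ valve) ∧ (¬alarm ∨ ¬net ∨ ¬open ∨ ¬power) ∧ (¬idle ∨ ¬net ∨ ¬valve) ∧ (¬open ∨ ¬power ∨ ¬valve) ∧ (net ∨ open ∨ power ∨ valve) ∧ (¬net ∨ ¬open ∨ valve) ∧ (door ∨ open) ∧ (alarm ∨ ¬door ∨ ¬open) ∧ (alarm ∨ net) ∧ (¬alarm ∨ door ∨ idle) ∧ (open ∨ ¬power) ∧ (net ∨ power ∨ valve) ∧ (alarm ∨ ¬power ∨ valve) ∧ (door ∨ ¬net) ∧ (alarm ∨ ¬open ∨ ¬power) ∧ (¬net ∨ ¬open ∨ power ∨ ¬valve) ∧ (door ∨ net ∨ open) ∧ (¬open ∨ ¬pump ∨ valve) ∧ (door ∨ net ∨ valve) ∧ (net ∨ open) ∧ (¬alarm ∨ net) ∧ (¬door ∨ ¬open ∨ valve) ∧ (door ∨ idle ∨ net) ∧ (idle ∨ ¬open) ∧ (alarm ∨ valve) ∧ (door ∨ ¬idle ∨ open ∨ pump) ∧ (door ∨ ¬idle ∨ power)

alarm = False, open = False, pump = True, idle = False, door = True, net = True, power = False, valve = True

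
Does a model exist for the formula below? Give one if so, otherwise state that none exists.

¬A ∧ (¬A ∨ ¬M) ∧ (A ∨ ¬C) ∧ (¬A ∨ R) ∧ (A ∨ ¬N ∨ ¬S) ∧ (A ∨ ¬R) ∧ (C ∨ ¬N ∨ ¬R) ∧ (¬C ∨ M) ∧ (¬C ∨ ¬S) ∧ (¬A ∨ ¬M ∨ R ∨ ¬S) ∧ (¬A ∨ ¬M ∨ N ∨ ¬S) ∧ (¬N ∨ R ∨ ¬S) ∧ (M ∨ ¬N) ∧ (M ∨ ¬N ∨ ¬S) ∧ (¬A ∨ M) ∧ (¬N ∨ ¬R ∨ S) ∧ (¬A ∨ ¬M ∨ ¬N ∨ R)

A = False, R = False, C = False, N = False, M = True, S = False

Unit clause (¬A) forces A = False.
In (A ∨ ¬C) only ¬C is left, so C = False.
In (A ∨ ¬R) only ¬R is left, so R = False.
Set N = False.
Set M = True.
Set S = False.
All clauses satisfied.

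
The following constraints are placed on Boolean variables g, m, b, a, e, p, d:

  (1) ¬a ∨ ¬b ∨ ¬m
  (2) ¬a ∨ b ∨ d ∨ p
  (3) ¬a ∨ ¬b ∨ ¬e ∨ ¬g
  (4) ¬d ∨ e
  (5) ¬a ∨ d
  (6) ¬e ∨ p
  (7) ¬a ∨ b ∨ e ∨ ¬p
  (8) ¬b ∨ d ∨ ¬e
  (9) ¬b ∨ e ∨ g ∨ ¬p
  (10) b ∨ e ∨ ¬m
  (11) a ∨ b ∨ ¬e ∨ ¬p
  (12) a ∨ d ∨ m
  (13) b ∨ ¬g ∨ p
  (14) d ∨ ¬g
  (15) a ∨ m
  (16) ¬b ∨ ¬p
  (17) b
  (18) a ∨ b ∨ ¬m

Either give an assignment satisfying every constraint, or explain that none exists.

Unit clause (b) forces b = True.
In (¬b ∨ ¬p) only ¬p is left, so p = False.
In (¬e ∨ p) only ¬e is left, so e = False.
In (¬d ∨ e) only ¬d is left, so d = False.
In (¬a ∨ d) only ¬a is left, so a = False.
In (a ∨ d ∨ m) only m is left, so m = True.
In (d ∨ ¬g) only ¬g is left, so g = False.
All clauses satisfied.

g = False; m = True; b = True; a = False; e = False; p = False; d = False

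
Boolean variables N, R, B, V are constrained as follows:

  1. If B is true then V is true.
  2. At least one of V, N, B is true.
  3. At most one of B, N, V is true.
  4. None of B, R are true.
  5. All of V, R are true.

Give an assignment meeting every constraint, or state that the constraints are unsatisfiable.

Unsatisfiable

Case R = True:
  Constraint (4) is violated (R=T) — contradiction.
Case R = False:
  Constraint (5) is violated (R=F) — contradiction.
Both cases fail — unsatisfiable.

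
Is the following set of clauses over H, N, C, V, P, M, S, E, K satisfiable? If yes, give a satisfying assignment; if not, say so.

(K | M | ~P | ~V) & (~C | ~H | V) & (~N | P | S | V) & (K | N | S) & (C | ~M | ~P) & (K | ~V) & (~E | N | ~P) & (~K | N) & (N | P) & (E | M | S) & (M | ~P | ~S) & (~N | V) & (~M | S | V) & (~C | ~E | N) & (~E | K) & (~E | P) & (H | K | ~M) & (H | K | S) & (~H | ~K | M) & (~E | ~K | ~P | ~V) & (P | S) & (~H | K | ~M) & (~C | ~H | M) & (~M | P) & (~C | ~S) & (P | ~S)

H = True, N = True, C = True, V = True, P = True, M = True, S = False, E = False, K = True

Set H = True.
Set N = True.
  then (~N | V) forces V = True.
  then (K | ~V) forces K = True.
  then (~H | ~K | M) forces M = True.
  then (~M | P) forces P = True.
  then (C | ~M | ~P) forces C = True.
  then (~E | ~K | ~P | ~V) forces E = False.
  then (~C | ~S) forces S = False.
All clauses satisfied.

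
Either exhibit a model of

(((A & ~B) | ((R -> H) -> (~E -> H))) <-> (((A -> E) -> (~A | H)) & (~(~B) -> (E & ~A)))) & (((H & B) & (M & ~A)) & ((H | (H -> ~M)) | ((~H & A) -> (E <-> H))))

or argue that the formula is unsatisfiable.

R=T; M=T; H=T; B=T; A=F; E=T

  ((A & ~B) | ((R -> H) -> (~E -> H))) <-> (((A -> E) -> (~A | H)) & (~(~B) -> (E & ~A))) = True
    (A & ~B) | ((R -> H) -> (~E -> H)) = True
      A & ~B = False
        ~B = False
      (R -> H) -> (~E -> H) = True
        R -> H = True
        ~E -> H = True
          ~E = False
    ((A -> E) -> (~A | H)) & (~(~B) -> (E & ~A)) = True
      (A -> E) -> (~A | H) = True
        A -> E = True
        ~A | H = True
          ~A = True
      ~(~B) -> (E & ~A) = True
        ~(~B) = True
          ~B = False
        E & ~A = True
          ~A = True
  ((H & B) & (M & ~A)) & ((H | (H -> ~M)) | ((~H & A) -> (E <-> H))) = True
    (H & B) & (M & ~A) = True
      H & B = True
      M & ~A = True
        ~A = True
    (H | (H -> ~M)) | ((~H & A) -> (E <-> H)) = True
      H | (H -> ~M) = True
        H -> ~M = False
          ~M = False
      (~H & A) -> (E <-> H) = True
        ~H & A = False
          ~H = False
        E <-> H = True
Both conjuncts True, so the formula holds.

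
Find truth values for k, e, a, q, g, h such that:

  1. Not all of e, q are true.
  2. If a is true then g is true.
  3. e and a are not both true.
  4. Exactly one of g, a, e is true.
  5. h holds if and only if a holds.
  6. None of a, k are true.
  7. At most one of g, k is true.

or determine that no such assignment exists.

k = False, e = False, a = False, q = False, g = True, h = False

  (1) {e, q}: 0/2 true — not all ✓
  (2) a=F ⇒ g: vacuous ✓
  (3) e=F, a=F — not both ✓
  (4) {g, a, e}: 1 true — exactly one ✓
  (5) h=F, a=F — same ✓
  (6) {a, k}: 0 true — none ✓
  (7) {g, k}: 1 true — at most one ✓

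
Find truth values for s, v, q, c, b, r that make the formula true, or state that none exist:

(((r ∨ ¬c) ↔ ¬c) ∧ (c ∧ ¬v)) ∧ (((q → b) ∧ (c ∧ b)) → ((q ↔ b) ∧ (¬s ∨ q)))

s: False, v: False, q: True, c: True, b: False, r: False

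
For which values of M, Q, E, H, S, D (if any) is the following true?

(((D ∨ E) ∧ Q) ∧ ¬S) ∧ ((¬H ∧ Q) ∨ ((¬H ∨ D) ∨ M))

M = False, Q = True, E = True, H = False, S = False, D = False

  ((D ∨ E) ∧ Q) ∧ ¬S = True
    (D ∨ E) ∧ Q = True
      D ∨ E = True
    ¬S = True
  (¬H ∧ Q) ∨ ((¬H ∨ D) ∨ M) = True
    ¬H ∧ Q = True
      ¬H = True
    (¬H ∨ D) ∨ M = True
      ¬H ∨ D = True
        ¬H = True
Both conjuncts True, so the formula holds.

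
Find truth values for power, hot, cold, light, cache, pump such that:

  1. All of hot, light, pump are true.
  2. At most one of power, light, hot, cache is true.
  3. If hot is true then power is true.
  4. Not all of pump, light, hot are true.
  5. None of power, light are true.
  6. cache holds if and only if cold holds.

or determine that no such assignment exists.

Case light = True:
  Constraint (5) is violated (light=T) — contradiction.
Case light = False:
  Constraint (1) is violated (light=F) — contradiction.
Both cases fail — unsatisfiable.

UNSATISFIABLE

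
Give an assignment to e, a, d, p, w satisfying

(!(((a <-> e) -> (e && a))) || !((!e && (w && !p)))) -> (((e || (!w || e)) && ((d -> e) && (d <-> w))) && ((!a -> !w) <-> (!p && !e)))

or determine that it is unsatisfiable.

e = False, a = True, d = False, p = False, w = False

  (!(((a <-> e) -> (e && a))) || !((!e && (w && !p)))) -> (((e || (!w || e)) && ((d -> e) && (d <-> w))) && ((!a -> !w) <-> (!p && !e))) = True
    !(((a <-> e) -> (e && a))) || !((!e && (w && !p))) = True
      !(((a <-> e) -> (e && a))) = False
        (a <-> e) -> (e && a) = True
          a <-> e = False
          e && a = False
      !((!e && (w && !p))) = True
        !e && (w && !p) = False
          !e = True
          w && !p = False
            !p = True
    ((e || (!w || e)) && ((d -> e) && (d <-> w))) && ((!a -> !w) <-> (!p && !e)) = True
      (e || (!w || e)) && ((d -> e) && (d <-> w)) = True
        e || (!w || e) = True
          !w || e = True
            !w = True
        (d -> e) && (d <-> w) = True
          d -> e = True
          d <-> w = True
      (!a -> !w) <-> (!p && !e) = True
        !a -> !w = True
          !a = False
          !w = True
        !p && !e = True
          !p = True
          !e = True
The formula evaluates to True.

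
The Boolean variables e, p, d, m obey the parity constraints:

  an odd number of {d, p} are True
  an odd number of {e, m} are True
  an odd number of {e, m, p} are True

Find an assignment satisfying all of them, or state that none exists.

e: False, p: False, d: True, m: True

{d, p}: 1 true → odd ✓
{e, m}: 1 true → odd ✓
{e, m, p}: 1 true → odd ✓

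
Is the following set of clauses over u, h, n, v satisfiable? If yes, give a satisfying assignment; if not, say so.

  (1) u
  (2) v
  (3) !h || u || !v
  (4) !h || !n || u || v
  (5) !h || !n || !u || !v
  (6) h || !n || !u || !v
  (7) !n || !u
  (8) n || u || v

u = True, h = False, n = False, v = True

Unit clause (u) forces u = True.
Unit clause (v) forces v = True.
In (!n || !u) only !n is left, so n = False.
Set h = False.
Check each clause:
  (u): u holds.
  (v): v holds.
  (!h || u || !v): !h holds.
  (!h || !n || u || v): !h holds.
  (!h || !n || !u || !v): !h holds.
  (h || !n || !u || !v): !n holds.
  (!n || !u): !n holds.
  (n || u || v): u holds.
All clauses satisfied.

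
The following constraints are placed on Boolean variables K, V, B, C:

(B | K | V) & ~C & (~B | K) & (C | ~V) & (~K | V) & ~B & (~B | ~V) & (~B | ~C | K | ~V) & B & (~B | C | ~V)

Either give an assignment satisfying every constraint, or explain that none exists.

Unsatisfiable — no assignment works.

Case B = True:
  Clause (~B) is falsified — contradiction.
Case B = False:
  Clause (B) is falsified — contradiction.
Both cases fail, so the formula is unsatisfiable.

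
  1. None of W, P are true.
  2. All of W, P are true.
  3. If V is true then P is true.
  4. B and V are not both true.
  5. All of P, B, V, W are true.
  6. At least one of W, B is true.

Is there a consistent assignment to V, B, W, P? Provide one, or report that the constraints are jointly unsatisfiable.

Unsatisfiable — no assignment works.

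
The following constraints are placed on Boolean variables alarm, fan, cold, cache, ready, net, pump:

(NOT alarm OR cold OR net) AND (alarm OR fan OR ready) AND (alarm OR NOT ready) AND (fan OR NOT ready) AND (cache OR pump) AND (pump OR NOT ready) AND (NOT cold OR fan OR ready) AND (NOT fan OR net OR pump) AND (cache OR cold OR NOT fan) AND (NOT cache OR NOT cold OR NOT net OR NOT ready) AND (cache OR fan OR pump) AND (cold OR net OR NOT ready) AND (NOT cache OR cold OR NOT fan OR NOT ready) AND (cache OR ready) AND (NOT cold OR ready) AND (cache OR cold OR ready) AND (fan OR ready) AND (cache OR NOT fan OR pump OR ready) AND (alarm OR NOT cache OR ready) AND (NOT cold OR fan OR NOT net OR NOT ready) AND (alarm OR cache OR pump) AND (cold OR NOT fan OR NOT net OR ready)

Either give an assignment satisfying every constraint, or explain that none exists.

alarm=T, fan=T, cold=T, cache=F, ready=T, net=F, pump=T

Try alarm = False:
  (alarm OR NOT ready) forces ready = False.
  (alarm OR fan OR ready) forces fan = True.
  (cache OR ready) forces cache = True.
  clause (alarm OR NOT cache OR ready) is falsified — backtrack.
So alarm = True.
Set fan = True.
Set cold = True.
  then (NOT cold OR ready) forces ready = True.
  then (pump OR NOT ready) forces pump = True.
Set cache = False.
Set net = False.
All clauses satisfied.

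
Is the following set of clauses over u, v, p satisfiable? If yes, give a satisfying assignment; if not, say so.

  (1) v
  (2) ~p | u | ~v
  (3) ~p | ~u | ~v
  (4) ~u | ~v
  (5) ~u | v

u = False; v = True; p = False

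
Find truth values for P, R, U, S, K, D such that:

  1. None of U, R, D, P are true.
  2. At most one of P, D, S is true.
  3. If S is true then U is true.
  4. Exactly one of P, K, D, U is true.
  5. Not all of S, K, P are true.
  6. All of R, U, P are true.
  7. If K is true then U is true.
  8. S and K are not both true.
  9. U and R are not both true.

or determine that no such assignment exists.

Case P = True:
  Constraint (1) is violated (P=T) — contradiction.
Case P = False:
  Constraint (6) is violated (P=F) — contradiction.
Both cases fail — unsatisfiable.

No satisfying assignment exists.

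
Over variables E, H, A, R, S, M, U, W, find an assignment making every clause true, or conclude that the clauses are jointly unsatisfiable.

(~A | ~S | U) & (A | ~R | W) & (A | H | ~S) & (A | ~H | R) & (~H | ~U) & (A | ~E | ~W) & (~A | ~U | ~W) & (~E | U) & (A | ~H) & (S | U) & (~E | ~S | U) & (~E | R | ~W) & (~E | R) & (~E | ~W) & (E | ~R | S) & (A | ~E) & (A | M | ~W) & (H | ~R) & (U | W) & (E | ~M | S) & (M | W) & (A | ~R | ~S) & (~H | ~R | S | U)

E: False; H: False; A: True; R: False; S: True; M: True; U: True; W: False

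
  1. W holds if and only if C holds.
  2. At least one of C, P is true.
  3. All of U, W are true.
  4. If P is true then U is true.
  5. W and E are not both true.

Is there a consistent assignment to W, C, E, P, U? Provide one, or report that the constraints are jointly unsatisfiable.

W = True; C = True; E = False; P = True; U = True

  (1) W=T, C=T — same ✓
  (2) {C, P}: 2 true — at least one ✓
  (3) {U, W}: all 2 true ✓
  (4) P=T ⇒ U: T ✓
  (5) W=T, E=F — not both ✓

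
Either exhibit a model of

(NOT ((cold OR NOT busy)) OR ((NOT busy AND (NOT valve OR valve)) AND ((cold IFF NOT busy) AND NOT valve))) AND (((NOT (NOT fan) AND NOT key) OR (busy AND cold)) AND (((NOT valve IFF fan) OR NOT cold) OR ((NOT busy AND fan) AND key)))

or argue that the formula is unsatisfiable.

fan = True, key = False, busy = False, cold = True, valve = False

  NOT ((cold OR NOT busy)) OR ((NOT busy AND (NOT valve OR valve)) AND ((cold IFF NOT busy) AND NOT valve)) = True
    NOT ((cold OR NOT busy)) = False
      cold OR NOT busy = True
        NOT busy = True
    (NOT busy AND (NOT valve OR valve)) AND ((cold IFF NOT busy) AND NOT valve) = True
      NOT busy AND (NOT valve OR valve) = True
        NOT busy = True
        NOT valve OR valve = True
          NOT valve = True
      (cold IFF NOT busy) AND NOT valve = True
        cold IFF NOT busy = True
          NOT busy = True
        NOT valve = True
  ((NOT (NOT fan) AND NOT key) OR (busy AND cold)) AND (((NOT valve IFF fan) OR NOT cold) OR ((NOT busy AND fan) AND key)) = True
    (NOT (NOT fan) AND NOT key) OR (busy AND cold) = True
      NOT (NOT fan) AND NOT key = True
        NOT (NOT fan) = True
          NOT fan = False
        NOT key = True
      busy AND cold = False
    ((NOT valve IFF fan) OR NOT cold) OR ((NOT busy AND fan) AND key) = True
      (NOT valve IFF fan) OR NOT cold = True
        NOT valve IFF fan = True
          NOT valve = True
        NOT cold = False
      (NOT busy AND fan) AND key = False
        NOT busy AND fan = True
          NOT busy = True
Both conjuncts True, so the formula holds.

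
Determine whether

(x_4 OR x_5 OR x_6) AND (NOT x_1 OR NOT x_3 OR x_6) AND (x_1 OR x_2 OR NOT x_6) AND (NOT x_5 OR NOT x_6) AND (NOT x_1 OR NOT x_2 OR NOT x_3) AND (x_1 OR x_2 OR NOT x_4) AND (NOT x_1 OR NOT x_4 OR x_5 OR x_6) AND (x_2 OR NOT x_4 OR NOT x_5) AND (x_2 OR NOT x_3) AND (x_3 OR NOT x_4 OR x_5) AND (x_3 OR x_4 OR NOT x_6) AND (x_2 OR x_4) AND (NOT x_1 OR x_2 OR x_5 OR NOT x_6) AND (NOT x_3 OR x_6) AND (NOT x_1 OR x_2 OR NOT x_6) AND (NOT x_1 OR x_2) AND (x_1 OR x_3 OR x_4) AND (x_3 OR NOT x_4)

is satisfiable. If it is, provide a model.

Set x_1 = False.
Try x_2 = False:
  (x_1 OR x_2 OR NOT x_6) forces x_6 = False.
  (x_1 OR x_2 OR NOT x_4) forces x_4 = False.
  clause (x_2 OR x_4) is falsified — backtrack.
So x_2 = True.
Set x_3 = True.
  then (NOT x_3 OR x_6) forces x_6 = True.
  then (NOT x_5 OR NOT x_6) forces x_5 = False.
Set x_4 = False.
All clauses satisfied.

x_1=F, x_2=T, x_3=T, x_4=F, x_5=F, x_6=T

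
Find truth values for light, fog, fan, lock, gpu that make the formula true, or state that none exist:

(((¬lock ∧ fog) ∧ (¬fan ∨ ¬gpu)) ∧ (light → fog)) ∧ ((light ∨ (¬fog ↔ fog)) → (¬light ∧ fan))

light = False, fog = True, fan = True, lock = False, gpu = False

  ((¬lock ∧ fog) ∧ (¬fan ∨ ¬gpu)) ∧ (light → fog) = True
    (¬lock ∧ fog) ∧ (¬fan ∨ ¬gpu) = True
      ¬lock ∧ fog = True
        ¬lock = True
      ¬fan ∨ ¬gpu = True
        ¬fan = False
        ¬gpu = True
    light → fog = True
  (light ∨ (¬fog ↔ fog)) → (¬light ∧ fan) = True
    light ∨ (¬fog ↔ fog) = False
      ¬fog ↔ fog = False
        ¬fog = False
    ¬light ∧ fan = True
      ¬light = True
Both conjuncts True, so the formula holds.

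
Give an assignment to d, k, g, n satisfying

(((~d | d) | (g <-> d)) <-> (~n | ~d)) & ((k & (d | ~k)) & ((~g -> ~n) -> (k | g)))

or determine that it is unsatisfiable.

d: True, k: True, g: True, n: False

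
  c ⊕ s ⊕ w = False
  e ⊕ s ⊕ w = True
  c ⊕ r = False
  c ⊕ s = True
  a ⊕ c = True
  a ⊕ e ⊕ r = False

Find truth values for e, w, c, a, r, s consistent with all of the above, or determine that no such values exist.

e = True; w = True; c = False; a = True; r = False; s = True

c ⊕ s ⊕ w = F ⊕ T ⊕ T = False ✓
e ⊕ s ⊕ w = T ⊕ T ⊕ T = True ✓
c ⊕ r = F ⊕ F = False ✓
c ⊕ s = F ⊕ T = True ✓
a ⊕ c = T ⊕ F = True ✓
a ⊕ e ⊕ r = T ⊕ T ⊕ F = False ✓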